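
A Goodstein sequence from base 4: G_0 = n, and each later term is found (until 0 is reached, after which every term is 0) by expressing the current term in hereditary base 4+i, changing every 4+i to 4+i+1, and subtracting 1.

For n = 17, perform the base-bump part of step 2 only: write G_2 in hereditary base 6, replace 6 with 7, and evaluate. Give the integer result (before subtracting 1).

40

G_0=17  [base 4] 4^2 + 1  →[4↦5]→  5^2 + 1 = 26  −1 ⇒ G_1=25
G_1=25  [base 5] 5^2  →[5↦6]→  6^2 = 36  −1 ⇒ G_2=35
G_2=35  [base 6] 5·6 + 5  →[6↦7]→  5·7 + 5 = 40  −1 ⇒ G_3=39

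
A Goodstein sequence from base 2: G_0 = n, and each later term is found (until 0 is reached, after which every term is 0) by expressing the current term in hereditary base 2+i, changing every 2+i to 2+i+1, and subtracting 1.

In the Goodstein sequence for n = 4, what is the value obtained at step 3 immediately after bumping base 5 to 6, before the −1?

base 2: 4 = 2^2; at 3: 3^3 = 27; next = 26
base 3: 26 = 2·3^2 + 2·3 + 2; at 4: 2·4^2 + 2·4 + 2 = 42; next = 41
base 4: 41 = 2·4^2 + 2·4 + 1; at 5: 2·5^2 + 2·5 + 1 = 61; next = 60
base 5: 60 = 2·5^2 + 2·5; at 6: 2·6^2 + 2·6 = 84; next = 83

84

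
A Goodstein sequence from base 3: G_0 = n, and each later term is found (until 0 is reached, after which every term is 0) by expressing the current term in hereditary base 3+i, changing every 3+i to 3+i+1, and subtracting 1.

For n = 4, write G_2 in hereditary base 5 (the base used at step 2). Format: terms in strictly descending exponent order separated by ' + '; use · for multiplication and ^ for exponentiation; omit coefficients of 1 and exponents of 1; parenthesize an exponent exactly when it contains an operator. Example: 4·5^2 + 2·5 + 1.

[0] 4 ≡ 3 + 1 (base 3). Lift 4: 5. −1: 4.
[1] 4 ≡ 4 (base 4). Lift 5: 5. −1: 4.
[2] 4 ≡ 4 (base 5). Lift 6: 4. −1: 3.

4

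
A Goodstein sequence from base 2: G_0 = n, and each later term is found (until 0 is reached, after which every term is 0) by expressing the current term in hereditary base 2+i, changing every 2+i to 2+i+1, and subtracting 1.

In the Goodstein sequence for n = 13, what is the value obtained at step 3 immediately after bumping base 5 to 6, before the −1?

280712

13 —HB2→ 2^(2 + 1) + 2^2 + 1 —bump→ 3^(3 + 1) + 3^3 + 1 = 109 —(−1)→ 108
108 —HB3→ 3^(3 + 1) + 3^3 —bump→ 4^(4 + 1) + 4^4 = 1280 —(−1)→ 1279
1279 —HB4→ 4^(4 + 1) + 3·4^3 + 3·4^2 + 3·4 + 3 —bump→ 5^(5 + 1) + 3·5^3 + 3·5^2 + 3·5 + 3 = 16093 —(−1)→ 16092
16092 —HB5→ 5^(5 + 1) + 3·5^3 + 3·5^2 + 3·5 + 2 —bump→ 6^(6 + 1) + 3·6^3 + 3·6^2 + 3·6 + 2 = 280712 —(−1)→ 280711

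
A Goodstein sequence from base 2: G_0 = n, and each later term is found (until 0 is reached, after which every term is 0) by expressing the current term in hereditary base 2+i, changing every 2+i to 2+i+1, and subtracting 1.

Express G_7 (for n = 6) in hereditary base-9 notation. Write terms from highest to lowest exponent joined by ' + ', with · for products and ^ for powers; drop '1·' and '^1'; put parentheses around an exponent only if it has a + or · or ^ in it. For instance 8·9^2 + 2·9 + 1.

6 —HB2→ 2^2 + 2 —bump→ 3^3 + 3 = 30 —(−1)→ 29
29 —HB3→ 3^3 + 2 —bump→ 4^4 + 2 = 258 —(−1)→ 257
257 —HB4→ 4^4 + 1 —bump→ 5^5 + 1 = 3126 —(−1)→ 3125
3125 —HB5→ 5^5 —bump→ 6^6 = 46656 —(−1)→ 46655
46655 —HB6→ 5·6^5 + 5·6^4 + 5·6^3 + 5·6^2 + 5·6 + 5 —bump→ 5·7^5 + 5·7^4 + 5·7^3 + 5·7^2 + 5·7 + 5 = 98040 —(−1)→ 98039
98039 —HB7→ 5·7^5 + 5·7^4 + 5·7^3 + 5·7^2 + 5·7 + 4 —bump→ 5·8^5 + 5·8^4 + 5·8^3 + 5·8^2 + 5·8 + 4 = 187244 —(−1)→ 187243
187243 —HB8→ 5·8^5 + 5·8^4 + 5·8^3 + 5·8^2 + 5·8 + 3 —bump→ 5·9^5 + 5·9^4 + 5·9^3 + 5·9^2 + 5·9 + 3 = 332148 —(−1)→ 332147

5·9^5 + 5·9^4 + 5·9^3 + 5·9^2 + 5·9 + 2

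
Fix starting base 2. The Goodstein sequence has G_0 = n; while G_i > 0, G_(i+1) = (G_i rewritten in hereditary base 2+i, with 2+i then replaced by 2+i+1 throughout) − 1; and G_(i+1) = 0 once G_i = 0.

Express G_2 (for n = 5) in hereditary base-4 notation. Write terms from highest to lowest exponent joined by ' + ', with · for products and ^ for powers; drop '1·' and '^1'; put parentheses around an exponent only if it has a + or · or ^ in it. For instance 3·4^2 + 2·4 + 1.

(0) 5|_2 = 2^2 + 1 ↦ 3^3 + 1|_3 = 28 ⇒ 27
(1) 27|_3 = 3^3 ↦ 4^4|_4 = 256 ⇒ 255
(2) 255|_4 = 3·4^3 + 3·4^2 + 3·4 + 3 ↦ 3·5^3 + 3·5^2 + 3·5 + 3|_5 = 468 ⇒ 467

3·4^3 + 3·4^2 + 3·4 + 3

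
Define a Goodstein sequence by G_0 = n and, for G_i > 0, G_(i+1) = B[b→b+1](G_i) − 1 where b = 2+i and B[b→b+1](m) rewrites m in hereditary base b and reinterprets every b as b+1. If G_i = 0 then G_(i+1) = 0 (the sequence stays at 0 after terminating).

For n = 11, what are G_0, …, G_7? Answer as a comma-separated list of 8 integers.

base 2: 11 = 2^(2 + 1) + 2 + 1; at 3: 3^(3 + 1) + 3 + 1 = 85; next = 84
base 3: 84 = 3^(3 + 1) + 3; at 4: 4^(4 + 1) + 4 = 1028; next = 1027
base 4: 1027 = 4^(4 + 1) + 3; at 5: 5^(5 + 1) + 3 = 15628; next = 15627
base 5: 15627 = 5^(5 + 1) + 2; at 6: 6^(6 + 1) + 2 = 279938; next = 279937
base 6: 279937 = 6^(6 + 1) + 1; at 7: 7^(7 + 1) + 1 = 5764802; next = 5764801
base 7: 5764801 = 7^(7 + 1); at 8: 8^(8 + 1) = 134217728; next = 134217727
base 8: 134217727 = 7·8^8 + 7·8^7 + 7·8^6 + 7·8^5 + 7·8^4 + 7·8^3 + 7·8^2 + 7·8 + 7; at 9: 7·9^9 + 7·9^7 + 7·9^6 + 7·9^5 + 7·9^4 + 7·9^3 + 7·9^2 + 7·9 + 7 = 2749609303; next = 2749609302

11, 84, 1027, 15627, 279937, 5764801, 134217727, 2749609302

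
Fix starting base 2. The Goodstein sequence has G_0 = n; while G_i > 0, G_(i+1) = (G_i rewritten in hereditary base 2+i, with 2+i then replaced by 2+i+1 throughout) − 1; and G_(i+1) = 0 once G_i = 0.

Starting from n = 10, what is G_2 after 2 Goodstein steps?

1025

step 0: 10 = 2^(2 + 1) + 2; sub 3 for 2: 3^(3 + 1) + 3; = 84; G_1 = 84−1 = 83
step 1: 83 = 3^(3 + 1) + 2; sub 4 for 3: 4^(4 + 1) + 2; = 1026; G_2 = 1026−1 = 1025
step 2: 1025 = 4^(4 + 1) + 1; sub 5 for 4: 5^(5 + 1) + 1; = 15626; G_3 = 15626−1 = 15625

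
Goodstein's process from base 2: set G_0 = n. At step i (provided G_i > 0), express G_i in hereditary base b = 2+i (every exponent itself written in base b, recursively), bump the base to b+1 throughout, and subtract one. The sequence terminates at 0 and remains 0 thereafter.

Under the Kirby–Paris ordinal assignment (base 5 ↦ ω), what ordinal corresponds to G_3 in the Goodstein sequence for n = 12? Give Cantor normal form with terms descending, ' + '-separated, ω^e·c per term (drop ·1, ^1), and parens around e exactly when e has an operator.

ω^(ω + 1) + ω^2·2 + ω·2

step 0: 12 = 2^(2 + 1) + 2^2; sub 3 for 2: 3^(3 + 1) + 3^3; = 108; G_1 = 108−1 = 107
step 1: 107 = 3^(3 + 1) + 2·3^2 + 2·3 + 2; sub 4 for 3: 4^(4 + 1) + 2·4^2 + 2·4 + 2; = 1066; G_2 = 1066−1 = 1065
step 2: 1065 = 4^(4 + 1) + 2·4^2 + 2·4 + 1; sub 5 for 4: 5^(5 + 1) + 2·5^2 + 2·5 + 1; = 15686; G_3 = 15686−1 = 15685
step 3: 15685 = 5^(5 + 1) + 2·5^2 + 2·5; sub 6 for 5: 6^(6 + 1) + 2·6^2 + 2·6; = 280020; G_4 = 280020−1 = 280019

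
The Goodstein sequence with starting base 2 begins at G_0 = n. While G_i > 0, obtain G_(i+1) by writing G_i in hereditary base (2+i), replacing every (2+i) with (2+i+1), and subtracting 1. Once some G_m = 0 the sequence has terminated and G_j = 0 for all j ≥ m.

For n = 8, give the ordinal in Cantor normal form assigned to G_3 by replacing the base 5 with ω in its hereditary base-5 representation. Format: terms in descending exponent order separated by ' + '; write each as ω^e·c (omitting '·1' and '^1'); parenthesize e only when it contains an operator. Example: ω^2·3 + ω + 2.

ω^ω·2 + ω^2·2 + ω·2

step 0: 8 = 2^(2 + 1); sub 3 for 2: 3^(3 + 1); = 81; G_1 = 81−1 = 80
step 1: 80 = 2·3^3 + 2·3^2 + 2·3 + 2; sub 4 for 3: 2·4^4 + 2·4^2 + 2·4 + 2; = 554; G_2 = 554−1 = 553
step 2: 553 = 2·4^4 + 2·4^2 + 2·4 + 1; sub 5 for 4: 2·5^5 + 2·5^2 + 2·5 + 1; = 6311; G_3 = 6311−1 = 6310
step 3: 6310 = 2·5^5 + 2·5^2 + 2·5; sub 6 for 5: 2·6^6 + 2·6^2 + 2·6; = 93396; G_4 = 93396−1 = 93395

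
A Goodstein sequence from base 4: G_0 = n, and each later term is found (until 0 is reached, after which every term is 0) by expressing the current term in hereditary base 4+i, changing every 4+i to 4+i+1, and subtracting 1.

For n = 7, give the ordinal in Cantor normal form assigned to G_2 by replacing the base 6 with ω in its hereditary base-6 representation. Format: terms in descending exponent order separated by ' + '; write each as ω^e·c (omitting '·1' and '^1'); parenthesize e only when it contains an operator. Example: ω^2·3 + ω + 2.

7 —HB4→ 4 + 3 —bump→ 5 + 3 = 8 —(−1)→ 7
7 —HB5→ 5 + 2 —bump→ 6 + 2 = 8 —(−1)→ 7
7 —HB6→ 6 + 1 —bump→ 7 + 1 = 8 —(−1)→ 7

ω + 1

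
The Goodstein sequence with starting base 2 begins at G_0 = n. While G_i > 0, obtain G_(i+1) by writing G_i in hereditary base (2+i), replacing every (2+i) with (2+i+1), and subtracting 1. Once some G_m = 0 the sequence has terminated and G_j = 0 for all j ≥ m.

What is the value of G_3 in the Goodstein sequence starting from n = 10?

15625

step 0: 10 = 2^(2 + 1) + 2; sub 3 for 2: 3^(3 + 1) + 3; = 84; G_1 = 84−1 = 83
step 1: 83 = 3^(3 + 1) + 2; sub 4 for 3: 4^(4 + 1) + 2; = 1026; G_2 = 1026−1 = 1025
step 2: 1025 = 4^(4 + 1) + 1; sub 5 for 4: 5^(5 + 1) + 1; = 15626; G_3 = 15626−1 = 15625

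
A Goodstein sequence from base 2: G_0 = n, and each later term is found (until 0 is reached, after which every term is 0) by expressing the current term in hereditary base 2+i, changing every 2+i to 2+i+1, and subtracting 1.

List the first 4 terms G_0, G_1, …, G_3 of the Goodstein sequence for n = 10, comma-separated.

i=0: 10 = 2^(2 + 1) + 2 (b=2); 2→3: 3^(3 + 1) + 3 = 84; 84−1 = 83
i=1: 83 = 3^(3 + 1) + 2 (b=3); 3→4: 4^(4 + 1) + 2 = 1026; 1026−1 = 1025
i=2: 1025 = 4^(4 + 1) + 1 (b=4); 4→5: 5^(5 + 1) + 1 = 15626; 15626−1 = 15625

10, 83, 1025, 15625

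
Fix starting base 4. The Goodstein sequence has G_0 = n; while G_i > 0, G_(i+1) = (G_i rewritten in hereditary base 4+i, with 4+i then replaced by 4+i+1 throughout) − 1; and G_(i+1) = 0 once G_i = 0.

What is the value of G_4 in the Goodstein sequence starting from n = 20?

65

base 4: 20 = 4^2 + 4; at 5: 5^2 + 5 = 30; next = 29
base 5: 29 = 5^2 + 4; at 6: 6^2 + 4 = 40; next = 39
base 6: 39 = 6^2 + 3; at 7: 7^2 + 3 = 52; next = 51
base 7: 51 = 7^2 + 2; at 8: 8^2 + 2 = 66; next = 65
base 8: 65 = 8^2 + 1; at 9: 9^2 + 1 = 82; next = 81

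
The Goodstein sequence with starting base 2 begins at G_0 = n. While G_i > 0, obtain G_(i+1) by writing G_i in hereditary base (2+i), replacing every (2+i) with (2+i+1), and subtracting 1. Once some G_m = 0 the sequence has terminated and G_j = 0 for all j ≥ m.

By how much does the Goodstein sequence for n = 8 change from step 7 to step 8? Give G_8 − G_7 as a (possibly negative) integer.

19225159060

[0] 8 ≡ 2^(2 + 1) (base 2). Lift 3: 81. −1: 80.
[1] 80 ≡ 2·3^3 + 2·3^2 + 2·3 + 2 (base 3). Lift 4: 554. −1: 553.
[2] 553 ≡ 2·4^4 + 2·4^2 + 2·4 + 1 (base 4). Lift 5: 6311. −1: 6310.
[3] 6310 ≡ 2·5^5 + 2·5^2 + 2·5 (base 5). Lift 6: 93396. −1: 93395.
[4] 93395 ≡ 2·6^6 + 2·6^2 + 6 + 5 (base 6). Lift 7: 1647196. −1: 1647195.
[5] 1647195 ≡ 2·7^7 + 2·7^2 + 7 + 4 (base 7). Lift 8: 33554572. −1: 33554571.
[6] 33554571 ≡ 2·8^8 + 2·8^2 + 8 + 3 (base 8). Lift 9: 774841152. −1: 774841151.
[7] 774841151 ≡ 2·9^9 + 2·9^2 + 9 + 2 (base 9). Lift 10: 20000000212. −1: 20000000211.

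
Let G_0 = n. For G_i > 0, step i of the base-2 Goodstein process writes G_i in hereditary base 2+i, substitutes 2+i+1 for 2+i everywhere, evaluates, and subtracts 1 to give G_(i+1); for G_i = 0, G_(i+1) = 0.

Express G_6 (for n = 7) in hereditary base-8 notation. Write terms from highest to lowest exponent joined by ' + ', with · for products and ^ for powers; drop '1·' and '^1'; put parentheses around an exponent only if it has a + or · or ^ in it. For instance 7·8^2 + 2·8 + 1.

7·8^7 + 7·8^6 + 7·8^5 + 7·8^4 + 7·8^3 + 7·8^2 + 7·8 + 7

[0] 7 ≡ 2^2 + 2 + 1 (base 2). Lift 3: 31. −1: 30.
[1] 30 ≡ 3^3 + 3 (base 3). Lift 4: 260. −1: 259.
[2] 259 ≡ 4^4 + 3 (base 4). Lift 5: 3128. −1: 3127.
[3] 3127 ≡ 5^5 + 2 (base 5). Lift 6: 46658. −1: 46657.
[4] 46657 ≡ 6^6 + 1 (base 6). Lift 7: 823544. −1: 823543.
[5] 823543 ≡ 7^7 (base 7). Lift 8: 16777216. −1: 16777215.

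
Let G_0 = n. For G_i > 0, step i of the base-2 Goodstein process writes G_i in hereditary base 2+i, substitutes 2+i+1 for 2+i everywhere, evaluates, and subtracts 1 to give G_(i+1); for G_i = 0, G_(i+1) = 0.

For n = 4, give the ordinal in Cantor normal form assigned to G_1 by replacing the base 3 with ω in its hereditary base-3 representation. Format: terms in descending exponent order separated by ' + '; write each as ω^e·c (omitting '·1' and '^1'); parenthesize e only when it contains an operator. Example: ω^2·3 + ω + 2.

[0] 4 ≡ 2^2 (base 2). Lift 3: 27. −1: 26.
[1] 26 ≡ 2·3^2 + 2·3 + 2 (base 3). Lift 4: 42. −1: 41.

ω^2·2 + ω·2 + 2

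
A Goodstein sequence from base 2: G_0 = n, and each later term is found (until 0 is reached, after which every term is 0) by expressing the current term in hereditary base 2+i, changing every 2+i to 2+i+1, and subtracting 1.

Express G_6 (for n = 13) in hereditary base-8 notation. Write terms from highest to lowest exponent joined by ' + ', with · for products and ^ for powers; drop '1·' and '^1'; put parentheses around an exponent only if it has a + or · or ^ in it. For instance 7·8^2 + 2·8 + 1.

(0) 13|_2 = 2^(2 + 1) + 2^2 + 1 ↦ 3^(3 + 1) + 3^3 + 1|_3 = 109 ⇒ 108
(1) 108|_3 = 3^(3 + 1) + 3^3 ↦ 4^(4 + 1) + 4^4|_4 = 1280 ⇒ 1279
(2) 1279|_4 = 4^(4 + 1) + 3·4^3 + 3·4^2 + 3·4 + 3 ↦ 5^(5 + 1) + 3·5^3 + 3·5^2 + 3·5 + 3|_5 = 16093 ⇒ 16092
(3) 16092|_5 = 5^(5 + 1) + 3·5^3 + 3·5^2 + 3·5 + 2 ↦ 6^(6 + 1) + 3·6^3 + 3·6^2 + 3·6 + 2|_6 = 280712 ⇒ 280711
(4) 280711|_6 = 6^(6 + 1) + 3·6^3 + 3·6^2 + 3·6 + 1 ↦ 7^(7 + 1) + 3·7^3 + 3·7^2 + 3·7 + 1|_7 = 5765999 ⇒ 5765998
(5) 5765998|_7 = 7^(7 + 1) + 3·7^3 + 3·7^2 + 3·7 ↦ 8^(8 + 1) + 3·8^3 + 3·8^2 + 3·8|_8 = 134219480 ⇒ 134219479
(6) 134219479|_8 = 8^(8 + 1) + 3·8^3 + 3·8^2 + 2·8 + 7 ↦ 9^(9 + 1) + 3·9^3 + 3·9^2 + 2·9 + 7|_9 = 3486786856 ⇒ 3486786855

8^(8 + 1) + 3·8^3 + 3·8^2 + 2·8 + 7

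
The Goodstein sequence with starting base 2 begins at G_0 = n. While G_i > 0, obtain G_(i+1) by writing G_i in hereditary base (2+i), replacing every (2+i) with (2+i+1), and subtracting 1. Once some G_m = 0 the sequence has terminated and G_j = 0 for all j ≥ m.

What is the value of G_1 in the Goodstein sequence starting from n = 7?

(0) 7|_2 = 2^2 + 2 + 1 ↦ 3^3 + 3 + 1|_3 = 31 ⇒ 30
(1) 30|_3 = 3^3 + 3 ↦ 4^4 + 4|_4 = 260 ⇒ 259

30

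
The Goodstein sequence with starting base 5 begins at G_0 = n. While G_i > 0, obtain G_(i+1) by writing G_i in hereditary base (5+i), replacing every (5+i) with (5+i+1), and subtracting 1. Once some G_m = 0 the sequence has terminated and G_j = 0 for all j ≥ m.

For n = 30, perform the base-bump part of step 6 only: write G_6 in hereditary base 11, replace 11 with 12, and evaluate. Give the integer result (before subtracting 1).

144

(0) 30|_5 = 5^2 + 5 ↦ 6^2 + 6|_6 = 42 ⇒ 41
(1) 41|_6 = 6^2 + 5 ↦ 7^2 + 5|_7 = 54 ⇒ 53
(2) 53|_7 = 7^2 + 4 ↦ 8^2 + 4|_8 = 68 ⇒ 67
(3) 67|_8 = 8^2 + 3 ↦ 9^2 + 3|_9 = 84 ⇒ 83
(4) 83|_9 = 9^2 + 2 ↦ 10^2 + 2|_10 = 102 ⇒ 101
(5) 101|_10 = 10^2 + 1 ↦ 11^2 + 1|_11 = 122 ⇒ 121
(6) 121|_11 = 11^2 ↦ 12^2|_12 = 144 ⇒ 143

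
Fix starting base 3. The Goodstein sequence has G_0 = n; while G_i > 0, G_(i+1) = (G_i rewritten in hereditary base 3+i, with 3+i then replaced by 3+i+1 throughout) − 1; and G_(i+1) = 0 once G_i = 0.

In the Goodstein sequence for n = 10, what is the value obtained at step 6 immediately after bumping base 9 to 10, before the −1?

10 —HB3→ 3^2 + 1 —bump→ 4^2 + 1 = 17 —(−1)→ 16
16 —HB4→ 4^2 —bump→ 5^2 = 25 —(−1)→ 24
24 —HB5→ 4·5 + 4 —bump→ 4·6 + 4 = 28 —(−1)→ 27
27 —HB6→ 4·6 + 3 —bump→ 4·7 + 3 = 31 —(−1)→ 30
30 —HB7→ 4·7 + 2 —bump→ 4·8 + 2 = 34 —(−1)→ 33
33 —HB8→ 4·8 + 1 —bump→ 4·9 + 1 = 37 —(−1)→ 36
36 —HB9→ 4·9 —bump→ 4·10 = 40 —(−1)→ 39

40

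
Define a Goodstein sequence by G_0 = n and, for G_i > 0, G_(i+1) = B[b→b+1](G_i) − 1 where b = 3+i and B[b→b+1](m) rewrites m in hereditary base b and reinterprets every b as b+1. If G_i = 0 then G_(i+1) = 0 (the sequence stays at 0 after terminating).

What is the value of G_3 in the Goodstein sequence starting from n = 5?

(0) 5|_3 = 3 + 2 ↦ 4 + 2|_4 = 6 ⇒ 5
(1) 5|_4 = 4 + 1 ↦ 5 + 1|_5 = 6 ⇒ 5
(2) 5|_5 = 5 ↦ 6|_6 = 6 ⇒ 5
(3) 5|_6 = 5 ↦ 5|_7 = 5 ⇒ 4

5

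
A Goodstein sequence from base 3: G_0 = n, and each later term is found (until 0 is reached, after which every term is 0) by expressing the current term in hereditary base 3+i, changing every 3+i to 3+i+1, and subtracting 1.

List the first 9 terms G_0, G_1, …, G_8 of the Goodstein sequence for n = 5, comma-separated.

5, 5, 5, 5, 4, 3, 2, 1, 0

step 0: 5 = 3 + 2; sub 4 for 3: 4 + 2; = 6; G_1 = 6−1 = 5
step 1: 5 = 4 + 1; sub 5 for 4: 5 + 1; = 6; G_2 = 6−1 = 5
step 2: 5 = 5; sub 6 for 5: 6; = 6; G_3 = 6−1 = 5
step 3: 5 = 5; sub 7 for 6: 5; = 5; G_4 = 5−1 = 4
step 4: 4 = 4; sub 8 for 7: 4; = 4; G_5 = 4−1 = 3
step 5: 3 = 3; sub 9 for 8: 3; = 3; G_6 = 3−1 = 2
step 6: 2 = 2; sub 10 for 9: 2; = 2; G_7 = 2−1 = 1
step 7: 1 = 1; sub 11 for 10: 1; = 1; G_8 = 1−1 = 0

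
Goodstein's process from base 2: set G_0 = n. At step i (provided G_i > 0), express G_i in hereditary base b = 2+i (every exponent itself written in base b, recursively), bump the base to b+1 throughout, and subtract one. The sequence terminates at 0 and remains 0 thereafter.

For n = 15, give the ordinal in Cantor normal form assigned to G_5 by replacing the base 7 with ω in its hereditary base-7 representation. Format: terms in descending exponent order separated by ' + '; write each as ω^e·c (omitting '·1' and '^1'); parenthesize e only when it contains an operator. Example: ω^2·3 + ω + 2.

[0] 15 ≡ 2^(2 + 1) + 2^2 + 2 + 1 (base 2). Lift 3: 112. −1: 111.
[1] 111 ≡ 3^(3 + 1) + 3^3 + 3 (base 3). Lift 4: 1284. −1: 1283.
[2] 1283 ≡ 4^(4 + 1) + 4^4 + 3 (base 4). Lift 5: 18753. −1: 18752.
[3] 18752 ≡ 5^(5 + 1) + 5^5 + 2 (base 5). Lift 6: 326594. −1: 326593.
[4] 326593 ≡ 6^(6 + 1) + 6^6 + 1 (base 6). Lift 7: 6588345. −1: 6588344.

ω^(ω + 1) + ω^ω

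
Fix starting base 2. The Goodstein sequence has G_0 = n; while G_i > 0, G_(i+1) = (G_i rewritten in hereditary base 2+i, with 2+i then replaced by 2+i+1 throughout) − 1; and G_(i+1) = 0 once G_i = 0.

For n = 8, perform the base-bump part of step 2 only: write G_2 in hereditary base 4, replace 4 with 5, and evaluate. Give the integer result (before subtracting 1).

(0) 8|_2 = 2^(2 + 1) ↦ 3^(3 + 1)|_3 = 81 ⇒ 80
(1) 80|_3 = 2·3^3 + 2·3^2 + 2·3 + 2 ↦ 2·4^4 + 2·4^2 + 2·4 + 2|_4 = 554 ⇒ 553
(2) 553|_4 = 2·4^4 + 2·4^2 + 2·4 + 1 ↦ 2·5^5 + 2·5^2 + 2·5 + 1|_5 = 6311 ⇒ 6310

6311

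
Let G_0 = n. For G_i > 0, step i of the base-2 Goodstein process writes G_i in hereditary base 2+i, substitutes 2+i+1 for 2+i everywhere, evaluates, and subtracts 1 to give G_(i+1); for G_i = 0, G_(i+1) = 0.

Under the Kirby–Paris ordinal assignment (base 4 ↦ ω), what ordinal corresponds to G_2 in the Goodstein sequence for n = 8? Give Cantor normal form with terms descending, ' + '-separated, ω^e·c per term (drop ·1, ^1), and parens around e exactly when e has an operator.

step 0: 8 = 2^(2 + 1); sub 3 for 2: 3^(3 + 1); = 81; G_1 = 81−1 = 80
step 1: 80 = 2·3^3 + 2·3^2 + 2·3 + 2; sub 4 for 3: 2·4^4 + 2·4^2 + 2·4 + 2; = 554; G_2 = 554−1 = 553

ω^ω·2 + ω^2·2 + ω·2 + 1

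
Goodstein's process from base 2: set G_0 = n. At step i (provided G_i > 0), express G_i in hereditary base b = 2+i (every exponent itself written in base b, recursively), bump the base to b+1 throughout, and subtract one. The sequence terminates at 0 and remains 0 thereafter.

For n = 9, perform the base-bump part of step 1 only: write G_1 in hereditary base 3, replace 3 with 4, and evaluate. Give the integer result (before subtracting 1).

G_0 = 9. HB_2(9) = 2^(2 + 1) + 1. Bump = 82. G_1 = 81.
G_1 = 81. HB_3(81) = 3^(3 + 1). Bump = 1024. G_2 = 1023.

1024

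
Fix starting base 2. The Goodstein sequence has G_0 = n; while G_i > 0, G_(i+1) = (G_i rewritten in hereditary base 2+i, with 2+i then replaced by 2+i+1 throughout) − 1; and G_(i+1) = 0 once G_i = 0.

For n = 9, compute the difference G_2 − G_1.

base 2: 9 = 2^(2 + 1) + 1; at 3: 3^(3 + 1) + 1 = 82; next = 81
base 3: 81 = 3^(3 + 1); at 4: 4^(4 + 1) = 1024; next = 1023

942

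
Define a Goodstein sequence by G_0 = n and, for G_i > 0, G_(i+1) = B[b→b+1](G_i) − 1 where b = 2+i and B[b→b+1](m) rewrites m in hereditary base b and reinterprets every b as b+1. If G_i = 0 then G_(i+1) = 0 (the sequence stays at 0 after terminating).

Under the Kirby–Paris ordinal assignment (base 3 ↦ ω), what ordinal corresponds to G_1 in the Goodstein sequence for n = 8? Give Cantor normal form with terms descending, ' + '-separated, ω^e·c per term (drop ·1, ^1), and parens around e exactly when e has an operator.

(0) 8|_2 = 2^(2 + 1) ↦ 3^(3 + 1)|_3 = 81 ⇒ 80
(1) 80|_3 = 2·3^3 + 2·3^2 + 2·3 + 2 ↦ 2·4^4 + 2·4^2 + 2·4 + 2|_4 = 554 ⇒ 553

ω^ω·2 + ω^2·2 + ω·2 + 2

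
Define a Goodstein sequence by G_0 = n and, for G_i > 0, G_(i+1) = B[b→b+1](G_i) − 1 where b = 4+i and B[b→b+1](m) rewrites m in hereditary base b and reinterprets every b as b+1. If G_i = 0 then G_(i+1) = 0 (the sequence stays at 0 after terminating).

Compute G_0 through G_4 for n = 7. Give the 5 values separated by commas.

7, 7, 7, 7, 7

base 4: 7 = 4 + 3; at 5: 5 + 3 = 8; next = 7
base 5: 7 = 5 + 2; at 6: 6 + 2 = 8; next = 7
base 6: 7 = 6 + 1; at 7: 7 + 1 = 8; next = 7
base 7: 7 = 7; at 8: 8 = 8; next = 7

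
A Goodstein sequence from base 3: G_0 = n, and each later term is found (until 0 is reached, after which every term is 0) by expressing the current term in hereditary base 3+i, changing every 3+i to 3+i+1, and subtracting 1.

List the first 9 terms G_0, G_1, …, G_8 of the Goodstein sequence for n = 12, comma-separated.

12, 19, 27, 37, 49, 63, 69, 75, 81

[0] 12 ≡ 3^2 + 3 (base 3). Lift 4: 20. −1: 19.
[1] 19 ≡ 4^2 + 3 (base 4). Lift 5: 28. −1: 27.
[2] 27 ≡ 5^2 + 2 (base 5). Lift 6: 38. −1: 37.
[3] 37 ≡ 6^2 + 1 (base 6). Lift 7: 50. −1: 49.
[4] 49 ≡ 7^2 (base 7). Lift 8: 64. −1: 63.
[5] 63 ≡ 7·8 + 7 (base 8). Lift 9: 70. −1: 69.
[6] 69 ≡ 7·9 + 6 (base 9). Lift 10: 76. −1: 75.
[7] 75 ≡ 7·10 + 5 (base 10). Lift 11: 82. −1: 81.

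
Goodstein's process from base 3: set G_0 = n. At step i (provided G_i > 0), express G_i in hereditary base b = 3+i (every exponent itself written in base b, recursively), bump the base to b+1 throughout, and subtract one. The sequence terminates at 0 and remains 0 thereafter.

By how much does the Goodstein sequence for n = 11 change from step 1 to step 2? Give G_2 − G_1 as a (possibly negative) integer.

8

[0] 11 ≡ 3^2 + 2 (base 3). Lift 4: 18. −1: 17.
[1] 17 ≡ 4^2 + 1 (base 4). Lift 5: 26. −1: 25.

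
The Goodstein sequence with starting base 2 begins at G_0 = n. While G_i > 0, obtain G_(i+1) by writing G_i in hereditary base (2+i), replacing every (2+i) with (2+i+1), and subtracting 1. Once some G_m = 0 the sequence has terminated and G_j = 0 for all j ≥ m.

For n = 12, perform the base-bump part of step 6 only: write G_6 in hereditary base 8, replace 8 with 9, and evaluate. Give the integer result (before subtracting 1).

3486784575

12 —HB2→ 2^(2 + 1) + 2^2 —bump→ 3^(3 + 1) + 3^3 = 108 —(−1)→ 107
107 —HB3→ 3^(3 + 1) + 2·3^2 + 2·3 + 2 —bump→ 4^(4 + 1) + 2·4^2 + 2·4 + 2 = 1066 —(−1)→ 1065
1065 —HB4→ 4^(4 + 1) + 2·4^2 + 2·4 + 1 —bump→ 5^(5 + 1) + 2·5^2 + 2·5 + 1 = 15686 —(−1)→ 15685
15685 —HB5→ 5^(5 + 1) + 2·5^2 + 2·5 —bump→ 6^(6 + 1) + 2·6^2 + 2·6 = 280020 —(−1)→ 280019
280019 —HB6→ 6^(6 + 1) + 2·6^2 + 6 + 5 —bump→ 7^(7 + 1) + 2·7^2 + 7 + 5 = 5764911 —(−1)→ 5764910
5764910 —HB7→ 7^(7 + 1) + 2·7^2 + 7 + 4 —bump→ 8^(8 + 1) + 2·8^2 + 8 + 4 = 134217868 —(−1)→ 134217867
134217867 —HB8→ 8^(8 + 1) + 2·8^2 + 8 + 3 —bump→ 9^(9 + 1) + 2·9^2 + 9 + 3 = 3486784575 —(−1)→ 3486784574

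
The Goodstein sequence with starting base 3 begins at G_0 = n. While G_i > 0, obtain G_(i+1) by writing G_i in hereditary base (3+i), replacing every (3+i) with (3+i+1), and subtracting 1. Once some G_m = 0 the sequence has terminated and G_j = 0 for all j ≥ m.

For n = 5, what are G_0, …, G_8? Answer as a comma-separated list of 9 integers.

step 0: 5 = 3 + 2; sub 4 for 3: 4 + 2; = 6; G_1 = 6−1 = 5
step 1: 5 = 4 + 1; sub 5 for 4: 5 + 1; = 6; G_2 = 6−1 = 5
step 2: 5 = 5; sub 6 for 5: 6; = 6; G_3 = 6−1 = 5
step 3: 5 = 5; sub 7 for 6: 5; = 5; G_4 = 5−1 = 4
step 4: 4 = 4; sub 8 for 7: 4; = 4; G_5 = 4−1 = 3
step 5: 3 = 3; sub 9 for 8: 3; = 3; G_6 = 3−1 = 2
step 6: 2 = 2; sub 10 for 9: 2; = 2; G_7 = 2−1 = 1
step 7: 1 = 1; sub 11 for 10: 1; = 1; G_8 = 1−1 = 0

5, 5, 5, 5, 4, 3, 2, 1, 0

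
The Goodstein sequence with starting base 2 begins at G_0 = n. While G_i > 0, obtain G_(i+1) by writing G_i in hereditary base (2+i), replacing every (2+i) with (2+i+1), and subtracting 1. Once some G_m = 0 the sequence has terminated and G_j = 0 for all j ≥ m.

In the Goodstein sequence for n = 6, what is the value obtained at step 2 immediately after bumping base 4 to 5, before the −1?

3126

G_0=6  [base 2] 2^2 + 2  →[2↦3]→  3^3 + 3 = 30  −1 ⇒ G_1=29
G_1=29  [base 3] 3^3 + 2  →[3↦4]→  4^4 + 2 = 258  −1 ⇒ G_2=257
G_2=257  [base 4] 4^4 + 1  →[4↦5]→  5^5 + 1 = 3126  −1 ⇒ G_3=3125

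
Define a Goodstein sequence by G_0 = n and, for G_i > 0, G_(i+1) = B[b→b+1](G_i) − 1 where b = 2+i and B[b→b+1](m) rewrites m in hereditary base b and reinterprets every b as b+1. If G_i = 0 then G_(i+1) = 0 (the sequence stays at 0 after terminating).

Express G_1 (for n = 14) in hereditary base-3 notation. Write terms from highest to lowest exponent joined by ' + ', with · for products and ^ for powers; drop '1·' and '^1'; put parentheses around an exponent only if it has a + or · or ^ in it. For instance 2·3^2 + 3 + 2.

3^(3 + 1) + 3^3 + 2

base 2: 14 = 2^(2 + 1) + 2^2 + 2; at 3: 3^(3 + 1) + 3^3 + 3 = 111; next = 110
base 3: 110 = 3^(3 + 1) + 3^3 + 2; at 4: 4^(4 + 1) + 4^4 + 2 = 1282; next = 1281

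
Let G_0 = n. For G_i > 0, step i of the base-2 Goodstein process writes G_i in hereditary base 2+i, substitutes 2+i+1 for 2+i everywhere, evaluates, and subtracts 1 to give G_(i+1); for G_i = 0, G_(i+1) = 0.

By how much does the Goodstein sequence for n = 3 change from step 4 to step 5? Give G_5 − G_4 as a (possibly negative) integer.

-1

step 0: 3 = 2 + 1; sub 3 for 2: 3 + 1; = 4; G_1 = 4−1 = 3
step 1: 3 = 3; sub 4 for 3: 4; = 4; G_2 = 4−1 = 3
step 2: 3 = 3; sub 5 for 4: 3; = 3; G_3 = 3−1 = 2
step 3: 2 = 2; sub 6 for 5: 2; = 2; G_4 = 2−1 = 1
step 4: 1 = 1; sub 7 for 6: 1; = 1; G_5 = 1−1 = 0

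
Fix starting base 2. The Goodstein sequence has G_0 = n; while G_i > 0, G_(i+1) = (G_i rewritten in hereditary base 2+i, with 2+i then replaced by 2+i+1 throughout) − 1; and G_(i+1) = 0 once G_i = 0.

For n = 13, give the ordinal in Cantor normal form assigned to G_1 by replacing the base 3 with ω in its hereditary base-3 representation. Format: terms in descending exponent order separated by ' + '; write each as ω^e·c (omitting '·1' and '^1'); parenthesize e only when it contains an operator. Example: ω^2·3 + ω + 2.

13 —HB2→ 2^(2 + 1) + 2^2 + 1 —bump→ 3^(3 + 1) + 3^3 + 1 = 109 —(−1)→ 108
108 —HB3→ 3^(3 + 1) + 3^3 —bump→ 4^(4 + 1) + 4^4 = 1280 —(−1)→ 1279

ω^(ω + 1) + ω^ω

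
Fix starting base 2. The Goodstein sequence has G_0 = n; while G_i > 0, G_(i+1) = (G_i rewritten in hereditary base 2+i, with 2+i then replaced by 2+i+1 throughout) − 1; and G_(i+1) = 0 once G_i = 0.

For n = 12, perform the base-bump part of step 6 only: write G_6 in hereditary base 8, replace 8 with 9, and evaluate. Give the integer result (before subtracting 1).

12 —HB2→ 2^(2 + 1) + 2^2 —bump→ 3^(3 + 1) + 3^3 = 108 —(−1)→ 107
107 —HB3→ 3^(3 + 1) + 2·3^2 + 2·3 + 2 —bump→ 4^(4 + 1) + 2·4^2 + 2·4 + 2 = 1066 —(−1)→ 1065
1065 —HB4→ 4^(4 + 1) + 2·4^2 + 2·4 + 1 —bump→ 5^(5 + 1) + 2·5^2 + 2·5 + 1 = 15686 —(−1)→ 15685
15685 —HB5→ 5^(5 + 1) + 2·5^2 + 2·5 —bump→ 6^(6 + 1) + 2·6^2 + 2·6 = 280020 —(−1)→ 280019
280019 —HB6→ 6^(6 + 1) + 2·6^2 + 6 + 5 —bump→ 7^(7 + 1) + 2·7^2 + 7 + 5 = 5764911 —(−1)→ 5764910
5764910 —HB7→ 7^(7 + 1) + 2·7^2 + 7 + 4 —bump→ 8^(8 + 1) + 2·8^2 + 8 + 4 = 134217868 —(−1)→ 134217867

3486784575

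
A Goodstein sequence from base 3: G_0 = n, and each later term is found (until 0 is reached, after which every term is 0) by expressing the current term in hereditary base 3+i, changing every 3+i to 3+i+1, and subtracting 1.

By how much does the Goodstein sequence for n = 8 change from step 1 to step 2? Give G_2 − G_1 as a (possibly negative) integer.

1

step 0: 8 = 2·3 + 2; sub 4 for 3: 2·4 + 2; = 10; G_1 = 10−1 = 9
step 1: 9 = 2·4 + 1; sub 5 for 4: 2·5 + 1; = 11; G_2 = 11−1 = 10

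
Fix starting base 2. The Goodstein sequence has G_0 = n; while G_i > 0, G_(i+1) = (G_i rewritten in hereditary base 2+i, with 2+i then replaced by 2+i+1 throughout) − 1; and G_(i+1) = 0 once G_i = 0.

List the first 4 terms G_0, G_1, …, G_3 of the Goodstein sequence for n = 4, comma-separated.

i=0: 4 = 2^2 (b=2); 2→3: 3^3 = 27; 27−1 = 26
i=1: 26 = 2·3^2 + 2·3 + 2 (b=3); 3→4: 2·4^2 + 2·4 + 2 = 42; 42−1 = 41
i=2: 41 = 2·4^2 + 2·4 + 1 (b=4); 4→5: 2·5^2 + 2·5 + 1 = 61; 61−1 = 60

4, 26, 41, 60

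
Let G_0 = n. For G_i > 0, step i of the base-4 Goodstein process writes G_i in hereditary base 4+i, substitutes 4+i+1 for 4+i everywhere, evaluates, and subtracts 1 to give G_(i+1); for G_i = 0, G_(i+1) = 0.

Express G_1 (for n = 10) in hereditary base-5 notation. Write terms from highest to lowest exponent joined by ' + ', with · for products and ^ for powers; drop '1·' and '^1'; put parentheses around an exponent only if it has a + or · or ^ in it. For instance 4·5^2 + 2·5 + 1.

base 4: 10 = 2·4 + 2; at 5: 2·5 + 2 = 12; next = 11
base 5: 11 = 2·5 + 1; at 6: 2·6 + 1 = 13; next = 12

2·5 + 1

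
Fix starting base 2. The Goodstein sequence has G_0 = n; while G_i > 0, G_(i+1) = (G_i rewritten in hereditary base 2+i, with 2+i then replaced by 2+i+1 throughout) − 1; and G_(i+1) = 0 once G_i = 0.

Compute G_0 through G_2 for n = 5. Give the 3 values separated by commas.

5, 27, 255

(0) 5|_2 = 2^2 + 1 ↦ 3^3 + 1|_3 = 28 ⇒ 27
(1) 27|_3 = 3^3 ↦ 4^4|_4 = 256 ⇒ 255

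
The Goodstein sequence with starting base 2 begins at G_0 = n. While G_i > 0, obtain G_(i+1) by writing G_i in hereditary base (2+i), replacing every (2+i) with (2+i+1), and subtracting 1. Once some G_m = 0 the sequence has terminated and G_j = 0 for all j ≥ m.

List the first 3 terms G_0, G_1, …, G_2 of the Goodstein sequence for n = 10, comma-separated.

G_0=10  [base 2] 2^(2 + 1) + 2  →[2↦3]→  3^(3 + 1) + 3 = 84  −1 ⇒ G_1=83
G_1=83  [base 3] 3^(3 + 1) + 2  →[3↦4]→  4^(4 + 1) + 2 = 1026  −1 ⇒ G_2=1025

10, 83, 1025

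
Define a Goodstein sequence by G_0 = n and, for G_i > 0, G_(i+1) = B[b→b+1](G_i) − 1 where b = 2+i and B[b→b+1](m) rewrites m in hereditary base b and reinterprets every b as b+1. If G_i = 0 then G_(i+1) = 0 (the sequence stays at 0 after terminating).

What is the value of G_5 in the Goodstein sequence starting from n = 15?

step 0: 15 = 2^(2 + 1) + 2^2 + 2 + 1; sub 3 for 2: 3^(3 + 1) + 3^3 + 3 + 1; = 112; G_1 = 112−1 = 111
step 1: 111 = 3^(3 + 1) + 3^3 + 3; sub 4 for 3: 4^(4 + 1) + 4^4 + 4; = 1284; G_2 = 1284−1 = 1283
step 2: 1283 = 4^(4 + 1) + 4^4 + 3; sub 5 for 4: 5^(5 + 1) + 5^5 + 3; = 18753; G_3 = 18753−1 = 18752
step 3: 18752 = 5^(5 + 1) + 5^5 + 2; sub 6 for 5: 6^(6 + 1) + 6^6 + 2; = 326594; G_4 = 326594−1 = 326593
step 4: 326593 = 6^(6 + 1) + 6^6 + 1; sub 7 for 6: 7^(7 + 1) + 7^7 + 1; = 6588345; G_5 = 6588345−1 = 6588344
step 5: 6588344 = 7^(7 + 1) + 7^7; sub 8 for 7: 8^(8 + 1) + 8^8; = 150994944; G_6 = 150994944−1 = 150994943

6588344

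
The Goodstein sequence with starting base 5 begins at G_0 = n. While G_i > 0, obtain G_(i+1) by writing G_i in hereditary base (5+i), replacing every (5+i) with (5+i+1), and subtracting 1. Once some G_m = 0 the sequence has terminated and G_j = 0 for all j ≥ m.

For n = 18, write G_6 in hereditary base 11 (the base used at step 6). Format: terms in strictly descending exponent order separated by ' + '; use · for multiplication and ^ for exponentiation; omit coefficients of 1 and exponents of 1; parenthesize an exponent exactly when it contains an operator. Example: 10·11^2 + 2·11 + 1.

2·11 + 6

step 0: 18 = 3·5 + 3; sub 6 for 5: 3·6 + 3; = 21; G_1 = 21−1 = 20
step 1: 20 = 3·6 + 2; sub 7 for 6: 3·7 + 2; = 23; G_2 = 23−1 = 22
step 2: 22 = 3·7 + 1; sub 8 for 7: 3·8 + 1; = 25; G_3 = 25−1 = 24
step 3: 24 = 3·8; sub 9 for 8: 3·9; = 27; G_4 = 27−1 = 26
step 4: 26 = 2·9 + 8; sub 10 for 9: 2·10 + 8; = 28; G_5 = 28−1 = 27
step 5: 27 = 2·10 + 7; sub 11 for 10: 2·11 + 7; = 29; G_6 = 29−1 = 28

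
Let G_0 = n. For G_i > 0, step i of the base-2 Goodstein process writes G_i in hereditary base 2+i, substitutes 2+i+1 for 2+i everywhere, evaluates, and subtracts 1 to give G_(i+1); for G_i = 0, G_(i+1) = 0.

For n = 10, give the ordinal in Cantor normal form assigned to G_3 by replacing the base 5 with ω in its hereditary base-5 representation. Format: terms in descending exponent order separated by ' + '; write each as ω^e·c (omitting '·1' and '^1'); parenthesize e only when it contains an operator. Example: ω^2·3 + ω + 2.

ω^(ω + 1)

(0) 10|_2 = 2^(2 + 1) + 2 ↦ 3^(3 + 1) + 3|_3 = 84 ⇒ 83
(1) 83|_3 = 3^(3 + 1) + 2 ↦ 4^(4 + 1) + 2|_4 = 1026 ⇒ 1025
(2) 1025|_4 = 4^(4 + 1) + 1 ↦ 5^(5 + 1) + 1|_5 = 15626 ⇒ 15625
(3) 15625|_5 = 5^(5 + 1) ↦ 6^(6 + 1)|_6 = 279936 ⇒ 279935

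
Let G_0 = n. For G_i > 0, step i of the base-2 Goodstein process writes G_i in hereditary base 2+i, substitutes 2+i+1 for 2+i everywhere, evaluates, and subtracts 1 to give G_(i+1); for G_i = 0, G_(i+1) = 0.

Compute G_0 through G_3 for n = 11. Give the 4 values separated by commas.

step 0: 11 = 2^(2 + 1) + 2 + 1; sub 3 for 2: 3^(3 + 1) + 3 + 1; = 85; G_1 = 85−1 = 84
step 1: 84 = 3^(3 + 1) + 3; sub 4 for 3: 4^(4 + 1) + 4; = 1028; G_2 = 1028−1 = 1027
step 2: 1027 = 4^(4 + 1) + 3; sub 5 for 4: 5^(5 + 1) + 3; = 15628; G_3 = 15628−1 = 15627

11, 84, 1027, 15627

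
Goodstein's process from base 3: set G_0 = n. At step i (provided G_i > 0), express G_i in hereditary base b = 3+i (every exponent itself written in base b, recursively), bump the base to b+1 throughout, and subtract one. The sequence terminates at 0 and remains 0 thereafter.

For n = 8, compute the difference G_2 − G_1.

i=0: 8 = 2·3 + 2 (b=3); 3→4: 2·4 + 2 = 10; 10−1 = 9
i=1: 9 = 2·4 + 1 (b=4); 4→5: 2·5 + 1 = 11; 11−1 = 10

1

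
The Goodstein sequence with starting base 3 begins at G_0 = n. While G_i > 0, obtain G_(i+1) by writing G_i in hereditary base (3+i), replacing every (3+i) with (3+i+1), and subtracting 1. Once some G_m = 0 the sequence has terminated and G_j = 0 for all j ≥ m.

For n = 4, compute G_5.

base 3: 4 = 3 + 1; at 4: 4 + 1 = 5; next = 4
base 4: 4 = 4; at 5: 5 = 5; next = 4
base 5: 4 = 4; at 6: 4 = 4; next = 3
base 6: 3 = 3; at 7: 3 = 3; next = 2
base 7: 2 = 2; at 8: 2 = 2; next = 1
base 8: 1 = 1; at 9: 1 = 1; next = 0

1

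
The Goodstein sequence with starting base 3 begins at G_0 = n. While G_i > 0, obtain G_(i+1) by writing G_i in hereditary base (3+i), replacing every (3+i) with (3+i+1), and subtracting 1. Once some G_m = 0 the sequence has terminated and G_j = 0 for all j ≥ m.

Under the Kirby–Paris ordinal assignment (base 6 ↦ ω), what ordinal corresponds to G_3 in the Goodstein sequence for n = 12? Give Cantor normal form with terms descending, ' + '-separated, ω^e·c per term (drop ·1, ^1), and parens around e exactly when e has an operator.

ω^2 + 1

12 —HB3→ 3^2 + 3 —bump→ 4^2 + 4 = 20 —(−1)→ 19
19 —HB4→ 4^2 + 3 —bump→ 5^2 + 3 = 28 —(−1)→ 27
27 —HB5→ 5^2 + 2 —bump→ 6^2 + 2 = 38 —(−1)→ 37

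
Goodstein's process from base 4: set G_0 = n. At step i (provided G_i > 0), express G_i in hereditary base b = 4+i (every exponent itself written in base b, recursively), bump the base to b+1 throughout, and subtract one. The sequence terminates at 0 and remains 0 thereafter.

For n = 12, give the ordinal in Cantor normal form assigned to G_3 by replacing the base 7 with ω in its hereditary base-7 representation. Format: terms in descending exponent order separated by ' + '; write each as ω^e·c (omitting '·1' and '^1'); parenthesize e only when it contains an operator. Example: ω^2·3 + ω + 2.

[0] 12 ≡ 3·4 (base 4). Lift 5: 15. −1: 14.
[1] 14 ≡ 2·5 + 4 (base 5). Lift 6: 16. −1: 15.
[2] 15 ≡ 2·6 + 3 (base 6). Lift 7: 17. −1: 16.
[3] 16 ≡ 2·7 + 2 (base 7). Lift 8: 18. −1: 17.

ω·2 + 2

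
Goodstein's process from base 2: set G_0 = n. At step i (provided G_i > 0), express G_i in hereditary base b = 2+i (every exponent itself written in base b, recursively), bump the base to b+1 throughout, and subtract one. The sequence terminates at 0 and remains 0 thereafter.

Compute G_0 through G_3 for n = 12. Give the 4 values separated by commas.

12, 107, 1065, 15685

step 0: 12 = 2^(2 + 1) + 2^2; sub 3 for 2: 3^(3 + 1) + 3^3; = 108; G_1 = 108−1 = 107
step 1: 107 = 3^(3 + 1) + 2·3^2 + 2·3 + 2; sub 4 for 3: 4^(4 + 1) + 2·4^2 + 2·4 + 2; = 1066; G_2 = 1066−1 = 1065
step 2: 1065 = 4^(4 + 1) + 2·4^2 + 2·4 + 1; sub 5 for 4: 5^(5 + 1) + 2·5^2 + 2·5 + 1; = 15686; G_3 = 15686−1 = 15685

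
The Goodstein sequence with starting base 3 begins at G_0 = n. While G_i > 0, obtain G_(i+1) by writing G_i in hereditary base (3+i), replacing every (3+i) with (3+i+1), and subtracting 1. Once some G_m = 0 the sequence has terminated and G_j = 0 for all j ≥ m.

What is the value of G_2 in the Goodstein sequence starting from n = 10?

base 3: 10 = 3^2 + 1; at 4: 4^2 + 1 = 17; next = 16
base 4: 16 = 4^2; at 5: 5^2 = 25; next = 24

24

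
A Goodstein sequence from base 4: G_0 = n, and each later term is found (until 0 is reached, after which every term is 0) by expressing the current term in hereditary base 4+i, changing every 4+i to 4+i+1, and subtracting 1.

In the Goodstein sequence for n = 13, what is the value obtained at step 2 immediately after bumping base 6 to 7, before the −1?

19

[0] 13 ≡ 3·4 + 1 (base 4). Lift 5: 16. −1: 15.
[1] 15 ≡ 3·5 (base 5). Lift 6: 18. −1: 17.
[2] 17 ≡ 2·6 + 5 (base 6). Lift 7: 19. −1: 18.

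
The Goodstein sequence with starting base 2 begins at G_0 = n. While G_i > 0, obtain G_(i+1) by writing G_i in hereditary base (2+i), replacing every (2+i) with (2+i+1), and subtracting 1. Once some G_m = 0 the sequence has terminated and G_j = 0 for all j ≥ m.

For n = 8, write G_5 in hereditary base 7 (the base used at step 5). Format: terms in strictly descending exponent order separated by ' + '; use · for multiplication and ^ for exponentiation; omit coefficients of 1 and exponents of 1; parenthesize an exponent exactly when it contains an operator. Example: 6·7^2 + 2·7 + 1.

2·7^7 + 2·7^2 + 7 + 4

step 0: 8 = 2^(2 + 1); sub 3 for 2: 3^(3 + 1); = 81; G_1 = 81−1 = 80
step 1: 80 = 2·3^3 + 2·3^2 + 2·3 + 2; sub 4 for 3: 2·4^4 + 2·4^2 + 2·4 + 2; = 554; G_2 = 554−1 = 553
step 2: 553 = 2·4^4 + 2·4^2 + 2·4 + 1; sub 5 for 4: 2·5^5 + 2·5^2 + 2·5 + 1; = 6311; G_3 = 6311−1 = 6310
step 3: 6310 = 2·5^5 + 2·5^2 + 2·5; sub 6 for 5: 2·6^6 + 2·6^2 + 2·6; = 93396; G_4 = 93396−1 = 93395
step 4: 93395 = 2·6^6 + 2·6^2 + 6 + 5; sub 7 for 6: 2·7^7 + 2·7^2 + 7 + 5; = 1647196; G_5 = 1647196−1 = 1647195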